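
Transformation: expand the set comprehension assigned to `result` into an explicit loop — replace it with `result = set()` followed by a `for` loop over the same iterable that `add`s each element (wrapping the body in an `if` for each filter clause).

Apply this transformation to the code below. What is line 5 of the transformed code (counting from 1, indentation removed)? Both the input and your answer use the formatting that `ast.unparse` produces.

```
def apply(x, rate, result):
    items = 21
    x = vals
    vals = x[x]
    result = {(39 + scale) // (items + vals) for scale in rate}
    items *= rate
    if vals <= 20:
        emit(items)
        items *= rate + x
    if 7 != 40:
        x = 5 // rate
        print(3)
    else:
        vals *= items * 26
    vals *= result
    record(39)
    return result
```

Transformed code:
def apply(x, rate, result):
    items = 21
    x = vals
    vals = x[x]
    result = set()
    for scale in rate:
        result.add((39 + scale) // (items + vals))
    items *= rate
    if vals <= 20:
        emit(items)
        items *= rate + x
    if 7 != 40:
        x = 5 // rate
        print(3)
    else:
        vals *= items * 26
    vals *= result
    record(39)
    return result

result = set()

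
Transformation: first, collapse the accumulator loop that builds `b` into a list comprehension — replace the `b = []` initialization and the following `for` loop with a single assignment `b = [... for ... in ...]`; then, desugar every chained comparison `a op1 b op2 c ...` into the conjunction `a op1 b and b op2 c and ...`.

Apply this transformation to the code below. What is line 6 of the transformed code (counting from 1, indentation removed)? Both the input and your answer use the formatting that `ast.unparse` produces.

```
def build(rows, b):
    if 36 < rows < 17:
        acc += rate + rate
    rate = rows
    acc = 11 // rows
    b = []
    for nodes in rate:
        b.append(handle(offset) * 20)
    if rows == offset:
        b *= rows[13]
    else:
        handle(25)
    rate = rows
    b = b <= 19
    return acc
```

b = [handle(offset) * 20 for nodes in rate]

Transformed code:
def build(rows, b):
    if 36 < rows and rows < 17:
        acc += rate + rate
    rate = rows
    acc = 11 // rows
    b = [handle(offset) * 20 for nodes in rate]
    if rows == offset:
        b *= rows[13]
    else:
        handle(25)
    rate = rows
    b = b <= 19
    return acc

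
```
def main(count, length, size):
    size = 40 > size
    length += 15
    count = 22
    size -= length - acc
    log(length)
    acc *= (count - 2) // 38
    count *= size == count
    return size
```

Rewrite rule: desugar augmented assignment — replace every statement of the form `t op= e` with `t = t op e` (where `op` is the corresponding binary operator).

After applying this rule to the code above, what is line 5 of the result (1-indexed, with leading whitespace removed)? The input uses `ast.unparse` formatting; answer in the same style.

Transformed code:
def main(count, length, size):
    size = 40 > size
    length = length + 15
    count = 22
    size = size - (length - acc)
    log(length)
    acc = acc * ((count - 2) // 38)
    count = count * (size == count)
    return size

size = size - (length - acc)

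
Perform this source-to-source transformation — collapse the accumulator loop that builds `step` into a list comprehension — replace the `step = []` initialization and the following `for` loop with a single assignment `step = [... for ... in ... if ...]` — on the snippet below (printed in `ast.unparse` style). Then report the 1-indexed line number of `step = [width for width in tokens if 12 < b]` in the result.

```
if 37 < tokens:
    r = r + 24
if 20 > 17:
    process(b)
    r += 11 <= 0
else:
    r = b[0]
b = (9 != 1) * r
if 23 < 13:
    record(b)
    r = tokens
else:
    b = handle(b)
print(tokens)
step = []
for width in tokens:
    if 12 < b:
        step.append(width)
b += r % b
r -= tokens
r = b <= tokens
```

Transformed code:
if 37 < tokens:
    r = r + 24
if 20 > 17:
    process(b)
    r += 11 <= 0
else:
    r = b[0]
b = (9 != 1) * r
if 23 < 13:
    record(b)
    r = tokens
else:
    b = handle(b)
print(tokens)
step = [width for width in tokens if 12 < b]
b += r % b
r -= tokens
r = b <= tokens

15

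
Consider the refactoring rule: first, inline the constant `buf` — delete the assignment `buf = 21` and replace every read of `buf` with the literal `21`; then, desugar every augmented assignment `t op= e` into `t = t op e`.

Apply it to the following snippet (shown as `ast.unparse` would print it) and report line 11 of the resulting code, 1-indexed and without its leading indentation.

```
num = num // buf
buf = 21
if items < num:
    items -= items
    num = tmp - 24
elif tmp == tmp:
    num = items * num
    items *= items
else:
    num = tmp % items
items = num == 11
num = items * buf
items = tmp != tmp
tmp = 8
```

Transformed code:
num = num // 21
if items < num:
    items = items - items
    num = tmp - 24
elif tmp == tmp:
    num = items * num
    items = items * items
else:
    num = tmp % items
items = num == 11
num = items * 21
items = tmp != tmp
tmp = 8

num = items * 21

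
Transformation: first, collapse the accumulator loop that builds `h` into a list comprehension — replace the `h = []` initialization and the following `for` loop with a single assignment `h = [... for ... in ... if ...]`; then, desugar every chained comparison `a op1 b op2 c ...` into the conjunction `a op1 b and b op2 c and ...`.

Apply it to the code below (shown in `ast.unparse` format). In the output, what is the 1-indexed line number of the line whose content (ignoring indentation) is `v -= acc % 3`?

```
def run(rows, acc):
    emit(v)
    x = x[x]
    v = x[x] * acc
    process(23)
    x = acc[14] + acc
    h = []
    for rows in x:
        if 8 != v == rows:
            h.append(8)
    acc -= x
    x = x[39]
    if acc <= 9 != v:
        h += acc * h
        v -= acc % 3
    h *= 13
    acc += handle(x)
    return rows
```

12

Transformed code:
def run(rows, acc):
    emit(v)
    x = x[x]
    v = x[x] * acc
    process(23)
    x = acc[14] + acc
    h = [8 for rows in x if 8 != v and v == rows]
    acc -= x
    x = x[39]
    if acc <= 9 and 9 != v:
        h += acc * h
        v -= acc % 3
    h *= 13
    acc += handle(x)
    return rows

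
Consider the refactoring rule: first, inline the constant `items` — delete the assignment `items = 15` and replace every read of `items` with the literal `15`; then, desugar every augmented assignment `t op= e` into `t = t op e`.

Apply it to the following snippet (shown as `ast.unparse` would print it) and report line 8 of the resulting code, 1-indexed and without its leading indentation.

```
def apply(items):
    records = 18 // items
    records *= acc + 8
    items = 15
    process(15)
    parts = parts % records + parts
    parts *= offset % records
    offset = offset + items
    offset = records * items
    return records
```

offset = records * 15

Transformed code:
def apply(items):
    records = 18 // 15
    records = records * (acc + 8)
    process(15)
    parts = parts % records + parts
    parts = parts * (offset % records)
    offset = offset + 15
    offset = records * 15
    return records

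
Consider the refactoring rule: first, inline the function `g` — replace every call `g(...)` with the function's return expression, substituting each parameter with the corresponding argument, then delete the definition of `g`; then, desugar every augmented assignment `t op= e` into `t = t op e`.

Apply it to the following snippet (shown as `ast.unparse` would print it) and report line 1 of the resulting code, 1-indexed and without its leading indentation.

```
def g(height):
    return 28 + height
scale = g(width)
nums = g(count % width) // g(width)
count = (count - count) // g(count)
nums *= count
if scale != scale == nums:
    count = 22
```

Transformed code:
scale = 28 + width
nums = (28 + count % width) // (28 + width)
count = (count - count) // (28 + count)
nums = nums * count
if scale != scale == nums:
    count = 22

scale = 28 + width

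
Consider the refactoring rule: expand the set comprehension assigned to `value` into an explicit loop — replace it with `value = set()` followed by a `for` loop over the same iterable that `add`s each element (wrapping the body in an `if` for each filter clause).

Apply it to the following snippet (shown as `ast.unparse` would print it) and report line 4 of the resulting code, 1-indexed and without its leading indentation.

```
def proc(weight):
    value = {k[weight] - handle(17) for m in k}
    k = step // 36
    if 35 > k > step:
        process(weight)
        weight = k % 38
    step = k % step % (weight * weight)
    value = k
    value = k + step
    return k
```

value.add(k[weight] - handle(17))

Transformed code:
def proc(weight):
    value = set()
    for m in k:
        value.add(k[weight] - handle(17))
    k = step // 36
    if 35 > k > step:
        process(weight)
        weight = k % 38
    step = k % step % (weight * weight)
    value = k
    value = k + step
    return k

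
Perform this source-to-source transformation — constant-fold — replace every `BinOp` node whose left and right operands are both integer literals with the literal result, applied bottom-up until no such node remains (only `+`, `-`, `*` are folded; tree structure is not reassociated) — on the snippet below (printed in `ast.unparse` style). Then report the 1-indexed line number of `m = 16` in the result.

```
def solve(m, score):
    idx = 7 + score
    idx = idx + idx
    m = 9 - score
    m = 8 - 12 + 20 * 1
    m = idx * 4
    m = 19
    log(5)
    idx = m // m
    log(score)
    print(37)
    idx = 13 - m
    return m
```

5

Transformed code:
def solve(m, score):
    idx = 7 + score
    idx = idx + idx
    m = 9 - score
    m = 16
    m = idx * 4
    m = 19
    log(5)
    idx = m // m
    log(score)
    print(37)
    idx = 13 - m
    return m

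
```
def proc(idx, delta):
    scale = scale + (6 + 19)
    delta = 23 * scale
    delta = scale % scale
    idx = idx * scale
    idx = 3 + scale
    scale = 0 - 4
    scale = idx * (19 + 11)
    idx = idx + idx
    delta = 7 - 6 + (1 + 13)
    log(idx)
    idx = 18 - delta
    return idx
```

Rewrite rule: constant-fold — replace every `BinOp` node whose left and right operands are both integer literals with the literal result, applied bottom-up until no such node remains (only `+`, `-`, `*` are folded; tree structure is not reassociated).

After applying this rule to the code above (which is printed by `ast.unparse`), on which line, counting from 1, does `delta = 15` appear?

Transformed code:
def proc(idx, delta):
    scale = scale + 25
    delta = 23 * scale
    delta = scale % scale
    idx = idx * scale
    idx = 3 + scale
    scale = -4
    scale = idx * 30
    idx = idx + idx
    delta = 15
    log(idx)
    idx = 18 - delta
    return idx

10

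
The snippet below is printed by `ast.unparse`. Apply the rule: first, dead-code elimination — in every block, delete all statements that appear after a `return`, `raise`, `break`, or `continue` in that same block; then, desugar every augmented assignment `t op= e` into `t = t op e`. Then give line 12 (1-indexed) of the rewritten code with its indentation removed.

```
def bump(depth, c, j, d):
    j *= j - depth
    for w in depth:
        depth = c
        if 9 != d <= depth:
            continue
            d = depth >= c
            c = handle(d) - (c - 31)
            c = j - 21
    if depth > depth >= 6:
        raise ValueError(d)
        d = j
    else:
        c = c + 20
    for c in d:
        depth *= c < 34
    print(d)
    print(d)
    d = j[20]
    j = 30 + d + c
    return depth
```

Transformed code:
def bump(depth, c, j, d):
    j = j * (j - depth)
    for w in depth:
        depth = c
        if 9 != d <= depth:
            continue
    if depth > depth >= 6:
        raise ValueError(d)
    else:
        c = c + 20
    for c in d:
        depth = depth * (c < 34)
    print(d)
    print(d)
    d = j[20]
    j = 30 + d + c
    return depth

depth = depth * (c < 34)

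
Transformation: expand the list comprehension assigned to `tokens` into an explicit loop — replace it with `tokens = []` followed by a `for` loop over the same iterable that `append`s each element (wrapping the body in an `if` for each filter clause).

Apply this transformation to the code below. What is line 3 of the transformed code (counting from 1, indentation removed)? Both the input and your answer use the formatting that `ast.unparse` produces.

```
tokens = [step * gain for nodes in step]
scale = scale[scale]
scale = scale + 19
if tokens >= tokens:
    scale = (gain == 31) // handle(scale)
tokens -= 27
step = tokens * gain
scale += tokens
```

tokens.append(step * gain)

Transformed code:
tokens = []
for nodes in step:
    tokens.append(step * gain)
scale = scale[scale]
scale = scale + 19
if tokens >= tokens:
    scale = (gain == 31) // handle(scale)
tokens -= 27
step = tokens * gain
scale += tokens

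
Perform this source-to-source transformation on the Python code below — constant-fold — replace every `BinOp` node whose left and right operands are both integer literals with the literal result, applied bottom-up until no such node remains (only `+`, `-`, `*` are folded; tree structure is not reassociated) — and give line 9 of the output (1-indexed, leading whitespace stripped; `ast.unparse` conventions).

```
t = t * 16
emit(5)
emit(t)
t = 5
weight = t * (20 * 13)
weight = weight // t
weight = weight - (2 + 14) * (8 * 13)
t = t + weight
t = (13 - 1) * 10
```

Transformed code:
t = t * 16
emit(5)
emit(t)
t = 5
weight = t * 260
weight = weight // t
weight = weight - 1664
t = t + weight
t = 120

t = 120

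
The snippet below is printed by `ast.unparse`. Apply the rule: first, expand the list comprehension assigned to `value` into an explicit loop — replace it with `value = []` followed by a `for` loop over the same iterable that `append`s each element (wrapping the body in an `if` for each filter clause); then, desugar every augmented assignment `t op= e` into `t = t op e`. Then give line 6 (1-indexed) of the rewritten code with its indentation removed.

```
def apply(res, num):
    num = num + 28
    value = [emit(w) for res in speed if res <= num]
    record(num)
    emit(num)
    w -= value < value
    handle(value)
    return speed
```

value.append(emit(w))

Transformed code:
def apply(res, num):
    num = num + 28
    value = []
    for res in speed:
        if res <= num:
            value.append(emit(w))
    record(num)
    emit(num)
    w = w - (value < value)
    handle(value)
    return speed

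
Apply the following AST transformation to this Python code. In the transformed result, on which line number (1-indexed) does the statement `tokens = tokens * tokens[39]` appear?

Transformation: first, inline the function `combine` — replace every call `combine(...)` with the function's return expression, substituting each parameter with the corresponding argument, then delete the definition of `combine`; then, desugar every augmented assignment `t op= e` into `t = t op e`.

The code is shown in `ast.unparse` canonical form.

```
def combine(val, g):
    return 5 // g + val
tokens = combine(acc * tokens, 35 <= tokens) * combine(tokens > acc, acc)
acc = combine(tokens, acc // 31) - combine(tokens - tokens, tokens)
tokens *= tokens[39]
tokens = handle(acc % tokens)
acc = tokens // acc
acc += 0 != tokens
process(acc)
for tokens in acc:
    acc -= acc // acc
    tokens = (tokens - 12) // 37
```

3

Transformed code:
tokens = (5 // (35 <= tokens) + acc * tokens) * (5 // acc + (tokens > acc))
acc = 5 // (acc // 31) + tokens - (5 // tokens + (tokens - tokens))
tokens = tokens * tokens[39]
tokens = handle(acc % tokens)
acc = tokens // acc
acc = acc + (0 != tokens)
process(acc)
for tokens in acc:
    acc = acc - acc // acc
    tokens = (tokens - 12) // 37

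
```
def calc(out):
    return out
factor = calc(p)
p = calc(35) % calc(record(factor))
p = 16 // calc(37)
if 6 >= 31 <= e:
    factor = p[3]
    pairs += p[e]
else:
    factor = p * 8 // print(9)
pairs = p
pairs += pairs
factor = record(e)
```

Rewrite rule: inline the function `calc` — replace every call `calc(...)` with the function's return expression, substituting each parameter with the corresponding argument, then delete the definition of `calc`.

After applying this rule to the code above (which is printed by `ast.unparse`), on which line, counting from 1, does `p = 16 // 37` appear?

Transformed code:
factor = p
p = 35 % record(factor)
p = 16 // 37
if 6 >= 31 <= e:
    factor = p[3]
    pairs += p[e]
else:
    factor = p * 8 // print(9)
pairs = p
pairs += pairs
factor = record(e)

3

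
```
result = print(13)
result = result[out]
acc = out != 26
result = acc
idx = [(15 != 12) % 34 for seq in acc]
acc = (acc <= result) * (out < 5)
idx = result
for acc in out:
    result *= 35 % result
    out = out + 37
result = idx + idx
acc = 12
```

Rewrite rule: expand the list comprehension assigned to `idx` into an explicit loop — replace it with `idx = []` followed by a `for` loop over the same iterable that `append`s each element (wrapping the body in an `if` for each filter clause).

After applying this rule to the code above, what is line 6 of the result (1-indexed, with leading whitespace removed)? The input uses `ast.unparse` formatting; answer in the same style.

for seq in acc:

Transformed code:
result = print(13)
result = result[out]
acc = out != 26
result = acc
idx = []
for seq in acc:
    idx.append((15 != 12) % 34)
acc = (acc <= result) * (out < 5)
idx = result
for acc in out:
    result *= 35 % result
    out = out + 37
result = idx + idx
acc = 12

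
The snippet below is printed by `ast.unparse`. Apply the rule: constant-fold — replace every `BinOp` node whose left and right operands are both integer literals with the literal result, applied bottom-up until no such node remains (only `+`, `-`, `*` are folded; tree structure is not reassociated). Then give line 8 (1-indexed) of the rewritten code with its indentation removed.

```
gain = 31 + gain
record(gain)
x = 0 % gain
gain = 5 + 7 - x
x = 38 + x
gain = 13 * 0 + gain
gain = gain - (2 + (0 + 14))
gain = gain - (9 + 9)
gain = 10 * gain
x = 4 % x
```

Transformed code:
gain = 31 + gain
record(gain)
x = 0 % gain
gain = 12 - x
x = 38 + x
gain = 0 + gain
gain = gain - 16
gain = gain - 18
gain = 10 * gain
x = 4 % x

gain = gain - 18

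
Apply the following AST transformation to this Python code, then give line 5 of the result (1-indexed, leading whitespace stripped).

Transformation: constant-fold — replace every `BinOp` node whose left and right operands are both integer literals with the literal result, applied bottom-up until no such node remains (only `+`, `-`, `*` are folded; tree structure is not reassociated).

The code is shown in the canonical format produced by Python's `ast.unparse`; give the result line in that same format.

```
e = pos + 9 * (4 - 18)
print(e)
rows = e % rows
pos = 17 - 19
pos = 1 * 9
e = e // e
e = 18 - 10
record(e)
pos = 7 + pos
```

Transformed code:
e = pos + -126
print(e)
rows = e % rows
pos = -2
pos = 9
e = e // e
e = 8
record(e)
pos = 7 + pos

pos = 9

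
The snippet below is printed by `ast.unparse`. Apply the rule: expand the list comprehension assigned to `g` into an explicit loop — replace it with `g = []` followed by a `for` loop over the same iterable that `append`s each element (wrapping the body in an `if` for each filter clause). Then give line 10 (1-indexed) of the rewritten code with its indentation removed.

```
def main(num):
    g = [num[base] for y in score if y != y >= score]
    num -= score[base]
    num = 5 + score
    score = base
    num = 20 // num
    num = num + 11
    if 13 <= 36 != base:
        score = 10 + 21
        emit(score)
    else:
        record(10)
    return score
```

Transformed code:
def main(num):
    g = []
    for y in score:
        if y != y >= score:
            g.append(num[base])
    num -= score[base]
    num = 5 + score
    score = base
    num = 20 // num
    num = num + 11
    if 13 <= 36 != base:
        score = 10 + 21
        emit(score)
    else:
        record(10)
    return score

num = num + 11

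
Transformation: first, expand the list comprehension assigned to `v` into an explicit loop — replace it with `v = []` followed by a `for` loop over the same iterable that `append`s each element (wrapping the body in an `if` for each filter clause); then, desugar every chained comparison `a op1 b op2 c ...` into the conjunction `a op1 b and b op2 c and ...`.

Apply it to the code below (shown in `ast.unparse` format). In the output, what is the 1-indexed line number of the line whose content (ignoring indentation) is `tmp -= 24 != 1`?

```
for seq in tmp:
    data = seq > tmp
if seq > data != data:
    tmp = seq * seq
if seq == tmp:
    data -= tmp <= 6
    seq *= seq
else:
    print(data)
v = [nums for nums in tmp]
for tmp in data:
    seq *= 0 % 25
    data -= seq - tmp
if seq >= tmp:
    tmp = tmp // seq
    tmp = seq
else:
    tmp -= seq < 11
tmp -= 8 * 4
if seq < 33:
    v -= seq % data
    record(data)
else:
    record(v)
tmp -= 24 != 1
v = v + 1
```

27

Transformed code:
for seq in tmp:
    data = seq > tmp
if seq > data and data != data:
    tmp = seq * seq
if seq == tmp:
    data -= tmp <= 6
    seq *= seq
else:
    print(data)
v = []
for nums in tmp:
    v.append(nums)
for tmp in data:
    seq *= 0 % 25
    data -= seq - tmp
if seq >= tmp:
    tmp = tmp // seq
    tmp = seq
else:
    tmp -= seq < 11
tmp -= 8 * 4
if seq < 33:
    v -= seq % data
    record(data)
else:
    record(v)
tmp -= 24 != 1
v = v + 1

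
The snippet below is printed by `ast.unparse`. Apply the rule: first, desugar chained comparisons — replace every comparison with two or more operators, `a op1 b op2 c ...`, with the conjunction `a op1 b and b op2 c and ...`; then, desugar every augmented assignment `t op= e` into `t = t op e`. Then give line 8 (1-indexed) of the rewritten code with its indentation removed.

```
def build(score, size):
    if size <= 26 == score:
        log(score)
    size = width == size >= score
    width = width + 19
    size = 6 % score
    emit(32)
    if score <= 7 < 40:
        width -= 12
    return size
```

Transformed code:
def build(score, size):
    if size <= 26 and 26 == score:
        log(score)
    size = width == size and size >= score
    width = width + 19
    size = 6 % score
    emit(32)
    if score <= 7 and 7 < 40:
        width = width - 12
    return size

if score <= 7 and 7 < 40:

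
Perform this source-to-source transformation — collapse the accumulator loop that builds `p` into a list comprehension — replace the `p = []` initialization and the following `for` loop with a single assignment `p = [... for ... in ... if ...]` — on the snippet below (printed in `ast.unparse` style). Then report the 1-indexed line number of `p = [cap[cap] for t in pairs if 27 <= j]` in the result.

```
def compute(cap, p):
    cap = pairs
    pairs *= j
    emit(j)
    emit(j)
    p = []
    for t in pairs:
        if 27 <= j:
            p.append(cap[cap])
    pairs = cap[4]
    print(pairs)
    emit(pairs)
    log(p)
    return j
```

6

Transformed code:
def compute(cap, p):
    cap = pairs
    pairs *= j
    emit(j)
    emit(j)
    p = [cap[cap] for t in pairs if 27 <= j]
    pairs = cap[4]
    print(pairs)
    emit(pairs)
    log(p)
    return j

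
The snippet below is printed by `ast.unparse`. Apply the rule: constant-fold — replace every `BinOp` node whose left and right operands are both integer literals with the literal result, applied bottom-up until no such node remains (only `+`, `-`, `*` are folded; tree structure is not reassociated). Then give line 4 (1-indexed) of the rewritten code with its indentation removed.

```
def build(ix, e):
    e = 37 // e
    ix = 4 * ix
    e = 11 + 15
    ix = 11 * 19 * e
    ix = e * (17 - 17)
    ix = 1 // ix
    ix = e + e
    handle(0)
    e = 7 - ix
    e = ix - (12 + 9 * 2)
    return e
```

e = 26

Transformed code:
def build(ix, e):
    e = 37 // e
    ix = 4 * ix
    e = 26
    ix = 209 * e
    ix = e * 0
    ix = 1 // ix
    ix = e + e
    handle(0)
    e = 7 - ix
    e = ix - 30
    return e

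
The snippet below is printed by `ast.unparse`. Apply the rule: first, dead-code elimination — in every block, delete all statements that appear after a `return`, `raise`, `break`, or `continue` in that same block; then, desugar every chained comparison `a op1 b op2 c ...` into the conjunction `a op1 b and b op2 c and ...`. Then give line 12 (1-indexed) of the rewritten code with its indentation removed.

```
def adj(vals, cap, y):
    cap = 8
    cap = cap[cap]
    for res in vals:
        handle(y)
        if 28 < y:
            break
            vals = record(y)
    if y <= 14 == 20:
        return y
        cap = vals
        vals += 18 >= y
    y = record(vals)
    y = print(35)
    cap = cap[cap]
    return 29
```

Transformed code:
def adj(vals, cap, y):
    cap = 8
    cap = cap[cap]
    for res in vals:
        handle(y)
        if 28 < y:
            break
    if y <= 14 and 14 == 20:
        return y
    y = record(vals)
    y = print(35)
    cap = cap[cap]
    return 29

cap = cap[cap]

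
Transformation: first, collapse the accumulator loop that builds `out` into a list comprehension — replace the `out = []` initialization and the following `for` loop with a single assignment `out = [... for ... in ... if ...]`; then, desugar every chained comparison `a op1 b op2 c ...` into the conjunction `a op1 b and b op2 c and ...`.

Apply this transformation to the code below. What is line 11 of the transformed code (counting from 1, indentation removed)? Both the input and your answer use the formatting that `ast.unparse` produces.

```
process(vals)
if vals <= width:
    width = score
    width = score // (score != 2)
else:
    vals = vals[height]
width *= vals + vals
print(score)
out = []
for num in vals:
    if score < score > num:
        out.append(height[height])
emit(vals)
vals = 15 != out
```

vals = 15 != out

Transformed code:
process(vals)
if vals <= width:
    width = score
    width = score // (score != 2)
else:
    vals = vals[height]
width *= vals + vals
print(score)
out = [height[height] for num in vals if score < score and score > num]
emit(vals)
vals = 15 != out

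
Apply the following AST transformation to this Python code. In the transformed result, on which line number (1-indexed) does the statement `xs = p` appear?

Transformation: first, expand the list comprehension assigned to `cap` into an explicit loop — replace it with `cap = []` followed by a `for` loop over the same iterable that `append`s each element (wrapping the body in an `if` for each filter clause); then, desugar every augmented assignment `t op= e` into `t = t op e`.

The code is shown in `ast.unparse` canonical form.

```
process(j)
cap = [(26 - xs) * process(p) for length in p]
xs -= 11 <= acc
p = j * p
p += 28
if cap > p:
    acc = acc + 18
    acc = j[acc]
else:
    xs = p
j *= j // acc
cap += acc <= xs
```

Transformed code:
process(j)
cap = []
for length in p:
    cap.append((26 - xs) * process(p))
xs = xs - (11 <= acc)
p = j * p
p = p + 28
if cap > p:
    acc = acc + 18
    acc = j[acc]
else:
    xs = p
j = j * (j // acc)
cap = cap + (acc <= xs)

12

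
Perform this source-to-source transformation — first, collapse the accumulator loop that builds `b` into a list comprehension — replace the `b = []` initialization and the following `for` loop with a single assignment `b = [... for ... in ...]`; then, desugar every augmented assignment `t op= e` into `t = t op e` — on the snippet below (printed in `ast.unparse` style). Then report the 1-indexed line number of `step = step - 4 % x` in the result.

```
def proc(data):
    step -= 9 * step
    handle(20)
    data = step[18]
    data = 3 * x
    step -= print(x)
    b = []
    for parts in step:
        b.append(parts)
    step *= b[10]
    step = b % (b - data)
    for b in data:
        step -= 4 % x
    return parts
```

Transformed code:
def proc(data):
    step = step - 9 * step
    handle(20)
    data = step[18]
    data = 3 * x
    step = step - print(x)
    b = [parts for parts in step]
    step = step * b[10]
    step = b % (b - data)
    for b in data:
        step = step - 4 % x
    return parts

11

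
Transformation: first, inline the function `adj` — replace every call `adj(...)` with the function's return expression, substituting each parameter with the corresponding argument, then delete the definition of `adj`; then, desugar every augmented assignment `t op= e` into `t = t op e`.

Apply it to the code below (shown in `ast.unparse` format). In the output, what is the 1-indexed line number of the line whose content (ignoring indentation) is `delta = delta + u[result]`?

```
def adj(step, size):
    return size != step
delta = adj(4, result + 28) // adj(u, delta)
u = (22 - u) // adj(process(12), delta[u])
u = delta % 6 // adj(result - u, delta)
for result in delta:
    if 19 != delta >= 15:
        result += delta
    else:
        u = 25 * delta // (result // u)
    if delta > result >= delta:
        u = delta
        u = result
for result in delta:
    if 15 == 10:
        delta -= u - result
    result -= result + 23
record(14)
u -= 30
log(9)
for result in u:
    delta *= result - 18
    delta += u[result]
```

21

Transformed code:
delta = (result + 28 != 4) // (delta != u)
u = (22 - u) // (delta[u] != process(12))
u = delta % 6 // (delta != result - u)
for result in delta:
    if 19 != delta >= 15:
        result = result + delta
    else:
        u = 25 * delta // (result // u)
    if delta > result >= delta:
        u = delta
        u = result
for result in delta:
    if 15 == 10:
        delta = delta - (u - result)
    result = result - (result + 23)
record(14)
u = u - 30
log(9)
for result in u:
    delta = delta * (result - 18)
    delta = delta + u[result]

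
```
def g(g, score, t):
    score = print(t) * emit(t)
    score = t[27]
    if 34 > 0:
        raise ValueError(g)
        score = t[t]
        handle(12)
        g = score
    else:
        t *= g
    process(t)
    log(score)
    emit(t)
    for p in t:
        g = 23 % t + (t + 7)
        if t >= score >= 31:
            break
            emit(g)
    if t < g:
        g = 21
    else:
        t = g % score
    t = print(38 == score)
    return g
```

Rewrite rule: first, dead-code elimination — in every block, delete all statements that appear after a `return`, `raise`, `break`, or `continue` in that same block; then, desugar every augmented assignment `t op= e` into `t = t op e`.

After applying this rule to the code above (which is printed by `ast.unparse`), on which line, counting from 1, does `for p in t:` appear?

11

Transformed code:
def g(g, score, t):
    score = print(t) * emit(t)
    score = t[27]
    if 34 > 0:
        raise ValueError(g)
    else:
        t = t * g
    process(t)
    log(score)
    emit(t)
    for p in t:
        g = 23 % t + (t + 7)
        if t >= score >= 31:
            break
    if t < g:
        g = 21
    else:
        t = g % score
    t = print(38 == score)
    return g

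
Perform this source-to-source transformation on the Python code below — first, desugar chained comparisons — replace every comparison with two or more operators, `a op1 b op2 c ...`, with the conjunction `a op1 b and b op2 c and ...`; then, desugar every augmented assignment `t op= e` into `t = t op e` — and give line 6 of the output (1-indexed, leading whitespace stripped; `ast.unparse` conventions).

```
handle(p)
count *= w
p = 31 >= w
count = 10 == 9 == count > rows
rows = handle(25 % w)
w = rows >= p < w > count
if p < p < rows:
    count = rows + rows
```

Transformed code:
handle(p)
count = count * w
p = 31 >= w
count = 10 == 9 and 9 == count and (count > rows)
rows = handle(25 % w)
w = rows >= p and p < w and (w > count)
if p < p and p < rows:
    count = rows + rows

w = rows >= p and p < w and (w > count)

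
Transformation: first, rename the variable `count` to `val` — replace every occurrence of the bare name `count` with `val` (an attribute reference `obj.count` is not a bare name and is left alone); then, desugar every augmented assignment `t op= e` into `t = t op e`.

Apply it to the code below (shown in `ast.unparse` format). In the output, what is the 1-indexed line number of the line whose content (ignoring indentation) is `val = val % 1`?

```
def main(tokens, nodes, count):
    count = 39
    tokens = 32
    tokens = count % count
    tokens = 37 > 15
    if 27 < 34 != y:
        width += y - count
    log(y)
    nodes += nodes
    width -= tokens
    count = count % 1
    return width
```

11

Transformed code:
def main(tokens, nodes, val):
    val = 39
    tokens = 32
    tokens = val % val
    tokens = 37 > 15
    if 27 < 34 != y:
        width = width + (y - val)
    log(y)
    nodes = nodes + nodes
    width = width - tokens
    val = val % 1
    return width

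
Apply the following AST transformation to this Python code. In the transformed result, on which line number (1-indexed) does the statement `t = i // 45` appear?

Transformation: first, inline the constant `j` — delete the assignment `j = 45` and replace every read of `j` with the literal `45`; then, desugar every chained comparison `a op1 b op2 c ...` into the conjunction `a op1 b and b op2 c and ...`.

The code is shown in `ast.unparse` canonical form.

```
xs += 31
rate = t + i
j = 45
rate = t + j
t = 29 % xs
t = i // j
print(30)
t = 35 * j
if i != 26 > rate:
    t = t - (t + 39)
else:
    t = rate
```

5

Transformed code:
xs += 31
rate = t + i
rate = t + 45
t = 29 % xs
t = i // 45
print(30)
t = 35 * 45
if i != 26 and 26 > rate:
    t = t - (t + 39)
else:
    t = rate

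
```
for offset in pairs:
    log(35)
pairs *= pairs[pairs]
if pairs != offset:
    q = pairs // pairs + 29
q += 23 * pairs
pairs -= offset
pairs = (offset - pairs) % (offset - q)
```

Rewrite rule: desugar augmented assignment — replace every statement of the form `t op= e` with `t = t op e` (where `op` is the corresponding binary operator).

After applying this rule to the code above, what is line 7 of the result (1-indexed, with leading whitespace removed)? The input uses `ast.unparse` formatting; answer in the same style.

pairs = pairs - offset

Transformed code:
for offset in pairs:
    log(35)
pairs = pairs * pairs[pairs]
if pairs != offset:
    q = pairs // pairs + 29
q = q + 23 * pairs
pairs = pairs - offset
pairs = (offset - pairs) % (offset - q)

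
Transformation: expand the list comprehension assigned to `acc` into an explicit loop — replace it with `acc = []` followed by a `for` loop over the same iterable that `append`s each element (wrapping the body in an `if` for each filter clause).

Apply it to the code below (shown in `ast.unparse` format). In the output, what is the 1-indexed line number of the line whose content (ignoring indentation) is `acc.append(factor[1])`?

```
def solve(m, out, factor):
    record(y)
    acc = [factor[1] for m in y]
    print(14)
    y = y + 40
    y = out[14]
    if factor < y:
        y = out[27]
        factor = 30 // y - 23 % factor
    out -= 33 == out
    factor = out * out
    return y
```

Transformed code:
def solve(m, out, factor):
    record(y)
    acc = []
    for m in y:
        acc.append(factor[1])
    print(14)
    y = y + 40
    y = out[14]
    if factor < y:
        y = out[27]
        factor = 30 // y - 23 % factor
    out -= 33 == out
    factor = out * out
    return y

5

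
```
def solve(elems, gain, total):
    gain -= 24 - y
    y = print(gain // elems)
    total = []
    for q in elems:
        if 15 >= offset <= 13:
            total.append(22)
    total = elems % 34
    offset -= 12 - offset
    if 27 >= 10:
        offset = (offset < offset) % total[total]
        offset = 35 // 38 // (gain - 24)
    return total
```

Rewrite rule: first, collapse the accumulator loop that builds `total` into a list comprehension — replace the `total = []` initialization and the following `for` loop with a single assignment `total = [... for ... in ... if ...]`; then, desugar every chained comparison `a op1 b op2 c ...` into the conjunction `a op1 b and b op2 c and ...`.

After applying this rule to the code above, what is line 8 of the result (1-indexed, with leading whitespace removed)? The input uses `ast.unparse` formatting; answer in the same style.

Transformed code:
def solve(elems, gain, total):
    gain -= 24 - y
    y = print(gain // elems)
    total = [22 for q in elems if 15 >= offset and offset <= 13]
    total = elems % 34
    offset -= 12 - offset
    if 27 >= 10:
        offset = (offset < offset) % total[total]
        offset = 35 // 38 // (gain - 24)
    return total

offset = (offset < offset) % total[total]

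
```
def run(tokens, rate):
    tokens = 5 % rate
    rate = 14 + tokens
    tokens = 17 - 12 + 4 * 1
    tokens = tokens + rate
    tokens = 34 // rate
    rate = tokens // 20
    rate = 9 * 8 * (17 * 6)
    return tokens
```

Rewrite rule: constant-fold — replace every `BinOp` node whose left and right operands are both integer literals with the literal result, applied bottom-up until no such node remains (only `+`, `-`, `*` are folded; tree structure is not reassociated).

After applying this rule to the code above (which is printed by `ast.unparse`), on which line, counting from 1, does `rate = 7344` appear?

Transformed code:
def run(tokens, rate):
    tokens = 5 % rate
    rate = 14 + tokens
    tokens = 9
    tokens = tokens + rate
    tokens = 34 // rate
    rate = tokens // 20
    rate = 7344
    return tokens

8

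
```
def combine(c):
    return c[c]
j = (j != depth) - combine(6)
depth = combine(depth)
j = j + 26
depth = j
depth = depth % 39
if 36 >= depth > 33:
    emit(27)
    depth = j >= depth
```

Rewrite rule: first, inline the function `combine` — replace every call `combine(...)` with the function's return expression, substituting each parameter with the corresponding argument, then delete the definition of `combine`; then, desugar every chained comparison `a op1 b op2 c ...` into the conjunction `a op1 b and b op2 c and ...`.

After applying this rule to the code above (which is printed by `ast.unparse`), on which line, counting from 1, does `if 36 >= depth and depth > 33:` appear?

6

Transformed code:
j = (j != depth) - 6[6]
depth = depth[depth]
j = j + 26
depth = j
depth = depth % 39
if 36 >= depth and depth > 33:
    emit(27)
    depth = j >= depth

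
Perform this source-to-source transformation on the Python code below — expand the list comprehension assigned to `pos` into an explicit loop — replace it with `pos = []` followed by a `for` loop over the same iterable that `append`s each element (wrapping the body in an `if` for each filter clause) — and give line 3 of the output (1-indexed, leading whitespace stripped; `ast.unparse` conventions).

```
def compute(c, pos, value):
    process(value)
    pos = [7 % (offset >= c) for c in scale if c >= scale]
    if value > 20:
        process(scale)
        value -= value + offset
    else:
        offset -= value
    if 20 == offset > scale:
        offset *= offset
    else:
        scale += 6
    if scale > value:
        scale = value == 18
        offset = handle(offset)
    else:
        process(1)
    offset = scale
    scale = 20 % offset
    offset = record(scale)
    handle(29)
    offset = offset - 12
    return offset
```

pos = []

Transformed code:
def compute(c, pos, value):
    process(value)
    pos = []
    for c in scale:
        if c >= scale:
            pos.append(7 % (offset >= c))
    if value > 20:
        process(scale)
        value -= value + offset
    else:
        offset -= value
    if 20 == offset > scale:
        offset *= offset
    else:
        scale += 6
    if scale > value:
        scale = value == 18
        offset = handle(offset)
    else:
        process(1)
    offset = scale
    scale = 20 % offset
    offset = record(scale)
    handle(29)
    offset = offset - 12
    return offset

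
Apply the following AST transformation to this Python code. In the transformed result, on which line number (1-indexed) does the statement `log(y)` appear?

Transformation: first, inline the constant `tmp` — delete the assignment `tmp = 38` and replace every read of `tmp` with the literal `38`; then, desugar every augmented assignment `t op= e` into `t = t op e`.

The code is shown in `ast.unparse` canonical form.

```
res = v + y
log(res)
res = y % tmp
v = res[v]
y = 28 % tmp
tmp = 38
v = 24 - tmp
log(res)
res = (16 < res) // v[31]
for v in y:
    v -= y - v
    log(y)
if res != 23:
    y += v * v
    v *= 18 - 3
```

Transformed code:
res = v + y
log(res)
res = y % 38
v = res[v]
y = 28 % 38
v = 24 - 38
log(res)
res = (16 < res) // v[31]
for v in y:
    v = v - (y - v)
    log(y)
if res != 23:
    y = y + v * v
    v = v * (18 - 3)

11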